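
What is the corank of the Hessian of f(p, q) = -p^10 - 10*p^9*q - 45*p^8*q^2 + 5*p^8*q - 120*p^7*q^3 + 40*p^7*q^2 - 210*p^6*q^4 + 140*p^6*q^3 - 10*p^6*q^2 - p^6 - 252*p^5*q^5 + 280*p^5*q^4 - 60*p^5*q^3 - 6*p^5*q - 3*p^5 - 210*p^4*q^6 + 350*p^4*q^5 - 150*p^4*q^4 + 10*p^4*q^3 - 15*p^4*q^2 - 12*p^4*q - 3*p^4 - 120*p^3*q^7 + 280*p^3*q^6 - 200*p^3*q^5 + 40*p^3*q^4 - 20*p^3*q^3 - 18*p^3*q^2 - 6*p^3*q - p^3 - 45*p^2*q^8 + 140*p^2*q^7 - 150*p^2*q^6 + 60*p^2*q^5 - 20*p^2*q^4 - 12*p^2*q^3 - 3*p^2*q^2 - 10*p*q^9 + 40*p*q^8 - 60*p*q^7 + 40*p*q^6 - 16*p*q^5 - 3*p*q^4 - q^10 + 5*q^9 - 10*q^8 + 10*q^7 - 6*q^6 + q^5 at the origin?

2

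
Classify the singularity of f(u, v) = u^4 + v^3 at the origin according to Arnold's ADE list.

The Hessian of f at 0 has rank 0. Corank 2; j^3 = v^3 is a perfect cube, so E-series; the 4-jet and mu = 6 give E_6.

E_{6}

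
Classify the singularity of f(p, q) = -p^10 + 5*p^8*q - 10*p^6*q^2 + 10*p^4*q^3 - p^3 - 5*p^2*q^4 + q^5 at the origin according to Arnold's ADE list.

E8

The Hessian of f at 0 has rank 0. Corank 2; j^3 = -p^3 is a perfect cube, so E-series; the 5-jet and mu = 8 give E_8.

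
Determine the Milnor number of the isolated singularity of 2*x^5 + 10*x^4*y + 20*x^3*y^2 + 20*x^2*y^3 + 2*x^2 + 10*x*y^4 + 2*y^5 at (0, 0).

4

The Hessian of f at 0 is [[4, 0], [0, 0]] with rank 1, so corank 1. A Groebner basis of the Jacobian ideal J(f) in C{x,y} is {y^4, x}; counting standard monomials gives mu = 4. Corank 1: A-series; mu = 4 gives A_4.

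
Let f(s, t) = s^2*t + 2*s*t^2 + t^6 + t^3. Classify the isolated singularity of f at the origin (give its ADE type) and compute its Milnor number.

Type D7, Milnor number mu = 7.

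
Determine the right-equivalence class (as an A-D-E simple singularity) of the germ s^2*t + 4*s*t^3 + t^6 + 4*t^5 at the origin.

D_7

The Hessian of f at 0 is [[0, 0], [0, 0]] with rank 0, so corank 2. A Groebner basis of the Jacobian ideal J(f) in C{s,t} is {s^3, s^2*t + 2*s^2/3 + 4*s*t^2/3, s*t/2 + t^3}; counting standard monomials gives mu = 7. Corank 2; j^3 = s^2*t has shape L^2 M (L != M), so D-series; mu = 7 gives D_7.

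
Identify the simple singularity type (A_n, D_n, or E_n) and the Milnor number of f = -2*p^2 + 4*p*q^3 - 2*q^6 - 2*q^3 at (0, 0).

The Hessian of f at 0 has rank 1. Corank 1: A-series; mu = 2 gives A_2.

Type A_2, Milnor number mu = 2.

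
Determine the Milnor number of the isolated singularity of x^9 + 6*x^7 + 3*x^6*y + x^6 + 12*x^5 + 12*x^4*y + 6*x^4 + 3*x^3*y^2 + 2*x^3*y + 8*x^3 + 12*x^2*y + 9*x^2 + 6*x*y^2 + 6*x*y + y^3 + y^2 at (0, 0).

The Hessian of f at 0 is [[18, 6], [6, 2]] with rank 1, so corank 1. A Groebner basis of the Jacobian ideal J(f) in C{x,y} is {y^2, x + y/3}; counting standard monomials gives mu = 2. Corank 1: A-series; mu = 2 gives A_2.

2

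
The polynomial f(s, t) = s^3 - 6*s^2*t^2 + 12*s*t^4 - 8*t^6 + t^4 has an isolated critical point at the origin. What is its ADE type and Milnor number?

Type E6, Milnor number mu = 6.

The Hessian of f at 0 is [[0, 0], [0, 0]] with rank 0, so corank 2. A Groebner basis of the Jacobian ideal J(f) in C{s,t} is {s^3, s^2*t, -s^2/4 + s*t^2, t^3}; counting standard monomials gives mu = 6. Corank 2; j^3 = s^3 is a perfect cube, so E-series; the 4-jet and mu = 6 give E_6.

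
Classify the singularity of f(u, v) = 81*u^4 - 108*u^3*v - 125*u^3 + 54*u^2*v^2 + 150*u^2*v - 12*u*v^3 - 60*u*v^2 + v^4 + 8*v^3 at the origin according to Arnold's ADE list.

E6

The Hessian of f at 0 has rank 0. Corank 2; j^3 = -(5*u - 2*v)^3 is a perfect cube, so E-series; the 4-jet and mu = 6 give E_6.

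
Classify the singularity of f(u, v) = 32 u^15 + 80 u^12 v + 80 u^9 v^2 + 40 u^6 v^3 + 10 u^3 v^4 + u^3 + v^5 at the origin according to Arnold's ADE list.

E8

The Hessian of f at 0 has rank 0. Corank 2; j^3 = u^3 is a perfect cube, so E-series; the 5-jet and mu = 8 give E_8.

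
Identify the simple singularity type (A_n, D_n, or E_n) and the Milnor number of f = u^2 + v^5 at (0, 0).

Type A4, Milnor number mu = 4.

The Hessian of f at 0 is [[2, 0], [0, 0]] with rank 1, so corank 1. A Groebner basis of the Jacobian ideal J(f) in C{u,v} is {v^4, u}; counting standard monomials gives mu = 4. Corank 1: A-series; mu = 4 gives A_4.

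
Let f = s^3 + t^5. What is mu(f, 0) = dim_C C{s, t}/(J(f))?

8

The Hessian of f at 0 has rank 0. Corank 2; j^3 = s^3 is a perfect cube, so E-series; the 5-jet and mu = 8 give E_8.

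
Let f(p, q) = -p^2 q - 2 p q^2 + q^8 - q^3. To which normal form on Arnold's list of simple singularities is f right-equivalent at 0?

The Hessian of f at 0 is [[0, 0], [0, 0]] with rank 0, so corank 2. A Groebner basis of the Jacobian ideal J(f) in C{p,q} is {-p^2/8 + q^7 + q^2/8, p^3 + q^3, p*q + q^2}; counting standard monomials gives mu = 9. Corank 2; j^3 = -q*(p + q)^2 has shape L^2 M (L != M), so D-series; mu = 9 gives D_9.

D9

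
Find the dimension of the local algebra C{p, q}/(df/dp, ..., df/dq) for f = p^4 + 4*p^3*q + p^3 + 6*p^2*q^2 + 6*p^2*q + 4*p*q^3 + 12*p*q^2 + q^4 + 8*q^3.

The Hessian of f at 0 has rank 0. Corank 2; j^3 = (p + 2*q)^3 is a perfect cube, so E-series; the 4-jet and mu = 6 give E_6.

6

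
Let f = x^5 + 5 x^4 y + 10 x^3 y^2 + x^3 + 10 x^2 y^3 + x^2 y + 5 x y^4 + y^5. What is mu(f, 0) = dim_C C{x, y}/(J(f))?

6

The Hessian of f at 0 is [[0, 0], [0, 0]] with rank 0, so corank 2. A Groebner basis of the Jacobian ideal J(f) in C{x,y} is {-x*y/5 + y^4, x*y^2, x^2 + x*y}; counting standard monomials gives mu = 6. Corank 2; j^3 = x^2*(x + y) has shape L^2 M (L != M), so D-series; mu = 6 gives D_6.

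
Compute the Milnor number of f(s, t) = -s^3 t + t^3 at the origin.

7

The Hessian of f at 0 is [[0, 0], [0, 0]] with rank 0, so corank 2. A Groebner basis of the Jacobian ideal J(f) in C{s,t} is {s^3 - 3*t^2, s^2*t, t^3}; counting standard monomials gives mu = 7. Corank 2; j^3 = t^3 is a perfect cube, so E-series; the 4-jet and mu = 7 give E_7.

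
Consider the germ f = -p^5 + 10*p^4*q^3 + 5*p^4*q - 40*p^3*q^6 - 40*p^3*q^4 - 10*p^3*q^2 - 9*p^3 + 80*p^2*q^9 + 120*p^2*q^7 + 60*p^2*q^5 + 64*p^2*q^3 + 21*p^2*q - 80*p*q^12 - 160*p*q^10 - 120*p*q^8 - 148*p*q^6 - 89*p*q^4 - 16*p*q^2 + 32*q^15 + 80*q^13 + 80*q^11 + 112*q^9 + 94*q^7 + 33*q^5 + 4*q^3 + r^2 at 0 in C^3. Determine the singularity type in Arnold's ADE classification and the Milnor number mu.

The Hessian of f at 0 has rank 1. Corank 2; j^3 = -(p - q)*(3*p - 2*q)^2 has shape L^2 M (L != M), so D-series; mu = 6 gives D_6.

Type D_{6}, Milnor number mu = 6.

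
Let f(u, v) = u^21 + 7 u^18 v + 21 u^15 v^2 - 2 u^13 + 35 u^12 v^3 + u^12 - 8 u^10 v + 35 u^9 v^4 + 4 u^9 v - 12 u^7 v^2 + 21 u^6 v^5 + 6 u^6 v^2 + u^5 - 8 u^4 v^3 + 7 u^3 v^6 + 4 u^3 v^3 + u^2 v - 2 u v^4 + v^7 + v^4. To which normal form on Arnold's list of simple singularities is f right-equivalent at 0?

D_{5}

The Hessian of f at 0 has rank 0. Corank 2; j^3 = u^2*v has shape L^2 M (L != M), so D-series; mu = 5 gives D_5.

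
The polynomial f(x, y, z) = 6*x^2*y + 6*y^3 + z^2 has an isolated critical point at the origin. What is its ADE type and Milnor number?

Type D4, Milnor number mu = 4.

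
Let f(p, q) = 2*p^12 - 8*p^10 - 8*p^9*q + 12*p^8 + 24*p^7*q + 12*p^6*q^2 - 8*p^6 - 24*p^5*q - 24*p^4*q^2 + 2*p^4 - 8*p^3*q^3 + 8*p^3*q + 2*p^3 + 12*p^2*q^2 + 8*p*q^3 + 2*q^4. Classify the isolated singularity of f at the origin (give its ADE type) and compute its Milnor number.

The Hessian of f at 0 is [[0, 0], [0, 0]] with rank 0, so corank 2. A Groebner basis of the Jacobian ideal J(f) in C{p,q} is {q^4, p*q^2 + q^3/3, p^2}; counting standard monomials gives mu = 6. Corank 2; j^3 = 2*p^3 is a perfect cube, so E-series; the 4-jet and mu = 6 give E_6.

Type E_{6}, Milnor number mu = 6.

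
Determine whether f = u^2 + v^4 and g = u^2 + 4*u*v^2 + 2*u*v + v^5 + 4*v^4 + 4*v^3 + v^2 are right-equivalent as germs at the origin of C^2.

No.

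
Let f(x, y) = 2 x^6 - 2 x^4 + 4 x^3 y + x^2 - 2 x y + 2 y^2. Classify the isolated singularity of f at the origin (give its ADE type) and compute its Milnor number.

Type A_{1}, Milnor number mu = 1.

The Hessian of f at 0 has rank 2. Corank 0: nondegenerate Morse point, so A_1.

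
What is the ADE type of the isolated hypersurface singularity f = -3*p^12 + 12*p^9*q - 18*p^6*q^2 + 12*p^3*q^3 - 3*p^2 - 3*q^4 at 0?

The Hessian of f at 0 has rank 1. Corank 1: A-series; mu = 3 gives A_3.

A_{3}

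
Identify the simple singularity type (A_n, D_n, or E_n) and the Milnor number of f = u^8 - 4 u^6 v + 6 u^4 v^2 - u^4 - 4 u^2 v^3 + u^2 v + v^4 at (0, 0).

Type D5, Milnor number mu = 5.

The Hessian of f at 0 is [[0, 0], [0, 0]] with rank 0, so corank 2. A Groebner basis of the Jacobian ideal J(f) in C{u,v} is {u^3, u^2/4 + v^3, u*v}; counting standard monomials gives mu = 5. Corank 2; j^3 = u^2*v has shape L^2 M (L != M), so D-series; mu = 5 gives D_5.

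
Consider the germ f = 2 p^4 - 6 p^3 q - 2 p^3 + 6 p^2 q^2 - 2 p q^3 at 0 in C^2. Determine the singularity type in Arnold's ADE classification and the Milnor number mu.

The Hessian of f at 0 has rank 0. Corank 2; j^3 = -2*p^3 is a perfect cube, so E-series; the 4-jet and mu = 7 give E_7.

Type E_7, Milnor number mu = 7.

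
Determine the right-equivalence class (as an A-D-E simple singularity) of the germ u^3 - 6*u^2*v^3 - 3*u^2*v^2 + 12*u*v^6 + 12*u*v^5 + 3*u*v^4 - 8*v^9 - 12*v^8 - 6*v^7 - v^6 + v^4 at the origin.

E6

The Hessian of f at 0 has rank 0. Corank 2; j^3 = u^3 is a perfect cube, so E-series; the 4-jet and mu = 6 give E_6.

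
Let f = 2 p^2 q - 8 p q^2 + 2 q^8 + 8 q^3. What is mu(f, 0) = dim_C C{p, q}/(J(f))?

9

The Hessian of f at 0 has rank 0. Corank 2; j^3 = 2*q*(p - 2*q)^2 has shape L^2 M (L != M), so D-series; mu = 9 gives D_9.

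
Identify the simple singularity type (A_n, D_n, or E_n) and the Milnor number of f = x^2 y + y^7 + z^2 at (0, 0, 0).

Type D_{8}, Milnor number mu = 8.

The Hessian of f at 0 is [[0, 0, 0], [0, 0, 0], [0, 0, 2]] with rank 1, so corank 2. A Groebner basis of the Jacobian ideal J(f) in C{x,y,z} is {x^2/7 + y^6, x^3, x*y, z}; counting standard monomials gives mu = 8. Corank 2; j^3 = x^2*y has shape L^2 M (L != M), so D-series; mu = 8 gives D_8.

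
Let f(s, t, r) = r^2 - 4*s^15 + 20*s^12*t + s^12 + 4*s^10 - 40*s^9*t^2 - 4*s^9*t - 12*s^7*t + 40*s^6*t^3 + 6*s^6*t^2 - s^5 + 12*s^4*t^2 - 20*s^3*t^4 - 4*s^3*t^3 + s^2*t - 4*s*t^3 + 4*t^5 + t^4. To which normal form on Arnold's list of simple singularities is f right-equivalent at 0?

D_{5}

The Hessian of f at 0 has rank 1. Corank 2; j^3 = s^2*t has shape L^2 M (L != M), so D-series; mu = 5 gives D_5.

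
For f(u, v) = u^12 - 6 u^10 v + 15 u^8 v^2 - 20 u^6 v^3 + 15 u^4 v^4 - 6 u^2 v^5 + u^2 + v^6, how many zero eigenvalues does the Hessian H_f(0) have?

1

Hessian at 0 has rank 1.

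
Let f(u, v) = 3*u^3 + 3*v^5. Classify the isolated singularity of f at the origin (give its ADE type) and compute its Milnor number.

Type E8, Milnor number mu = 8.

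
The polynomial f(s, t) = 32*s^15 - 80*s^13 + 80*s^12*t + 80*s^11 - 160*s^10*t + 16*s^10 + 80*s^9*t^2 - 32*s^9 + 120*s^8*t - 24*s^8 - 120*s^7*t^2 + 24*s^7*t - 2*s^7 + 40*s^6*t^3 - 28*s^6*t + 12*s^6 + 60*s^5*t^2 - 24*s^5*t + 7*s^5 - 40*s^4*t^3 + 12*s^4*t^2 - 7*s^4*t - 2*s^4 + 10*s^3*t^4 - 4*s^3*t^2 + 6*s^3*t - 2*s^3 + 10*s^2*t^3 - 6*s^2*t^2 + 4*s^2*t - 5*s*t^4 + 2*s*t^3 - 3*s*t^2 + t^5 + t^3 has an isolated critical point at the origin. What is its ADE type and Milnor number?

Type D4, Milnor number mu = 4.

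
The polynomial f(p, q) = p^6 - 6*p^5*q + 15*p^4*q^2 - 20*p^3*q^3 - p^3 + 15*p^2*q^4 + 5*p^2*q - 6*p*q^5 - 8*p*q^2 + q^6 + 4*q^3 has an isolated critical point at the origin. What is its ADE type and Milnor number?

Type D_7, Milnor number mu = 7.

The Hessian of f at 0 has rank 0. Corank 2; j^3 = -(p - 2*q)^2*(p - q) has shape L^2 M (L != M), so D-series; mu = 7 gives D_7.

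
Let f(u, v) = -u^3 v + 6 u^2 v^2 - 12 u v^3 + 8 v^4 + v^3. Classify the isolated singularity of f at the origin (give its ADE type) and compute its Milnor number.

The Hessian of f at 0 is [[0, 0], [0, 0]] with rank 0, so corank 2. A Groebner basis of the Jacobian ideal J(f) in C{u,v} is {u^3 - 12*u*v^2 - 3*v^2, u^2*v - 4*u*v^2, v^3}; counting standard monomials gives mu = 7. Corank 2; j^3 = v^3 is a perfect cube, so E-series; the 4-jet and mu = 7 give E_7.

Type E_7, Milnor number mu = 7.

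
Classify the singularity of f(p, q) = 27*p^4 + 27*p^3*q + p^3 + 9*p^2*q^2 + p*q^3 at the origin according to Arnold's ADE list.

The Hessian of f at 0 is [[0, 0], [0, 0]] with rank 0, so corank 2. A Groebner basis of the Jacobian ideal J(f) in C{p,q} is {p^2/3 + q^4 + q^3/9, p^3, p^2*q - p^2/9 - q^3/27, 2*p^2/3 + p*q^2 + 2*q^3/9}; counting standard monomials gives mu = 7. Corank 2; j^3 = p^3 is a perfect cube, so E-series; the 4-jet and mu = 7 give E_7.

E_{7}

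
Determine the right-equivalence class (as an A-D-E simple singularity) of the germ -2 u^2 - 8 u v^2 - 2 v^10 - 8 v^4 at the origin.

A_9

The Hessian of f at 0 is [[-4, 0], [0, 0]] with rank 1, so corank 1. A Groebner basis of the Jacobian ideal J(f) in C{u,v} is {u^5, u^4*v, u/2 + v^2}; counting standard monomials gives mu = 9. Corank 1: A-series; mu = 9 gives A_9.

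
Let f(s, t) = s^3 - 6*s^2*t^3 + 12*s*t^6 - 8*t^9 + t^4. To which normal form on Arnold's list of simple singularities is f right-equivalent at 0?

E_6

The Hessian of f at 0 has rank 0. Corank 2; j^3 = s^3 is a perfect cube, so E-series; the 4-jet and mu = 6 give E_6.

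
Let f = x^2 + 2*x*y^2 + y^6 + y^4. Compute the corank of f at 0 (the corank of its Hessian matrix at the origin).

1

The Hessian at 0 is [[2, 0], [0, 0]] of rank 1; hence corank 1.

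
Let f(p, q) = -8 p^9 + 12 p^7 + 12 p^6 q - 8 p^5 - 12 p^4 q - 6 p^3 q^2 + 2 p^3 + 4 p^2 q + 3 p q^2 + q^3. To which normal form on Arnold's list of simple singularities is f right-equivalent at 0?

D_{4}

The Hessian of f at 0 has rank 0. Corank 2; j^3 = (p + q)*(2*p^2 + 2*p*q + q^2) splits into three distinct lines over C (the quadratic factor has nonzero discriminant), so D_4.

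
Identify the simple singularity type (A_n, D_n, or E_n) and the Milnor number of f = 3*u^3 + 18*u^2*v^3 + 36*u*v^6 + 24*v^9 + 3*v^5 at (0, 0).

Type E_{8}, Milnor number mu = 8.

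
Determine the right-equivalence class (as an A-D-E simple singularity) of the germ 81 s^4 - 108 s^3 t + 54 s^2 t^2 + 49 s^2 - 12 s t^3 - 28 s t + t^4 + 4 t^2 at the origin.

The Hessian of f at 0 has rank 1. Corank 1: A-series; mu = 3 gives A_3.

A_{3}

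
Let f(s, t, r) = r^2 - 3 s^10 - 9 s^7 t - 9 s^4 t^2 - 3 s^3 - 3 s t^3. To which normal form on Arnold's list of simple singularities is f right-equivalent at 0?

E7

The Hessian of f at 0 has rank 1. Corank 2; j^3 = -3*s^3 is a perfect cube, so E-series; the 4-jet and mu = 7 give E_7.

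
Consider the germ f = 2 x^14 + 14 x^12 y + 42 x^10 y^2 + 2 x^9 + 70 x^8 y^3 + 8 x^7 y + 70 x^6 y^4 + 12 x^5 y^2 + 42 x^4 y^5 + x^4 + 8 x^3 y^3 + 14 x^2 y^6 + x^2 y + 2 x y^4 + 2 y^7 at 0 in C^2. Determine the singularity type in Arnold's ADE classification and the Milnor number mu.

Type D_8, Milnor number mu = 8.

The Hessian of f at 0 is [[0, 0], [0, 0]] with rank 0, so corank 2. A Groebner basis of the Jacobian ideal J(f) in C{x,y} is {-x^2/6 + x*y^3, x*y + y^4, x^3, x^2*y}; counting standard monomials gives mu = 8. Corank 2; j^3 = x^2*y has shape L^2 M (L != M), so D-series; mu = 8 gives D_8.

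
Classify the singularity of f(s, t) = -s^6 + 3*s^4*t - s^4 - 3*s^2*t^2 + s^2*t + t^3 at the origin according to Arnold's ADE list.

D_4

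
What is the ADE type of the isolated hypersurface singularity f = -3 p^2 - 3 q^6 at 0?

A5

The Hessian of f at 0 is [[-6, 0], [0, 0]] with rank 1, so corank 1. A Groebner basis of the Jacobian ideal J(f) in C{p,q} is {q^5, p}; counting standard monomials gives mu = 5. Corank 1: A-series; mu = 5 gives A_5.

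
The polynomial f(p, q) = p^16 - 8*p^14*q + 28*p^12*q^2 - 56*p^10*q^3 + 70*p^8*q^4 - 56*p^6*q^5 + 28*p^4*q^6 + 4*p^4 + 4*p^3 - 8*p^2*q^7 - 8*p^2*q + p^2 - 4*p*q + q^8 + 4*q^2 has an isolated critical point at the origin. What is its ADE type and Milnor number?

Type A_{7}, Milnor number mu = 7.

The Hessian of f at 0 is [[2, -4], [-4, 8]] with rank 1, so corank 1. A Groebner basis of the Jacobian ideal J(f) in C{p,q} is {p*q^3 + 3*p*q^2/2 + 5*p*q/16 + p/64 - 3*q^3/2 - q^2/2 - q/32, 7*p*q^2/4 + 7*p*q/16 + 3*p/128 + q^4 - 3*q^3/2 - 11*q^2/16 - 3*q/64, p^2 + p/2 - q}; counting standard monomials gives mu = 7. Corank 1: A-series; mu = 7 gives A_7.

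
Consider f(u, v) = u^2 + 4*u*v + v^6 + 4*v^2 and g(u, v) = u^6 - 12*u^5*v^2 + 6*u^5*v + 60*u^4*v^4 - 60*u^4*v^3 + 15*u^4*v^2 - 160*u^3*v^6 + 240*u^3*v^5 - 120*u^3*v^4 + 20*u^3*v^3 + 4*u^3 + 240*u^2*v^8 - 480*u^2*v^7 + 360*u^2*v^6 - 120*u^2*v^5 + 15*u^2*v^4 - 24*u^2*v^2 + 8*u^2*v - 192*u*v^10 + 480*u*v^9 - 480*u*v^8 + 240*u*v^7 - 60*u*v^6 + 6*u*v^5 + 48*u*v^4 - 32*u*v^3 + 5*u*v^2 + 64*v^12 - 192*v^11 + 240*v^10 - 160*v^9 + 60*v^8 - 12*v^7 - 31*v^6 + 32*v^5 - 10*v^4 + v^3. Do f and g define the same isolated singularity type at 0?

No.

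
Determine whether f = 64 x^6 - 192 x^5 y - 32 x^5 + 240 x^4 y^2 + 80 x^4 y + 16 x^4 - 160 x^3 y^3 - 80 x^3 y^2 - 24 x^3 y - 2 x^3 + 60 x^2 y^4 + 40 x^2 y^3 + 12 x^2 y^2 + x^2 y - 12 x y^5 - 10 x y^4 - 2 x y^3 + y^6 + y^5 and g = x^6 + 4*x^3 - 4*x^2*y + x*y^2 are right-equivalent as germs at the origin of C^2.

Yes.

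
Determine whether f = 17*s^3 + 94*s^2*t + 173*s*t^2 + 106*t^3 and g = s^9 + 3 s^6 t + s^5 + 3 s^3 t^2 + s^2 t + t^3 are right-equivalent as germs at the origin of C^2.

Yes.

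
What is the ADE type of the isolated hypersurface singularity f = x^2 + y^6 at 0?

A5

The Hessian of f at 0 is [[2, 0], [0, 0]] with rank 1, so corank 1. A Groebner basis of the Jacobian ideal J(f) in C{x,y} is {y^5, x}; counting standard monomials gives mu = 5. Corank 1: A-series; mu = 5 gives A_5.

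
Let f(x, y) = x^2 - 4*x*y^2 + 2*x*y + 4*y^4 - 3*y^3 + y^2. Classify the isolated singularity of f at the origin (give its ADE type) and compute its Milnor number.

The Hessian of f at 0 is [[2, 2], [2, 2]] with rank 1, so corank 1. A Groebner basis of the Jacobian ideal J(f) in C{x,y} is {y^2, x + y}; counting standard monomials gives mu = 2. Corank 1: A-series; mu = 2 gives A_2.

Type A_2, Milnor number mu = 2.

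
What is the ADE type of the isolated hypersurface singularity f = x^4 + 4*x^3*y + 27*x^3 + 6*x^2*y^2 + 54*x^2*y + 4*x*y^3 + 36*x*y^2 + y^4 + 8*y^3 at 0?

The Hessian of f at 0 has rank 0. Corank 2; j^3 = (3*x + 2*y)^3 is a perfect cube, so E-series; the 4-jet and mu = 6 give E_6.

E_{6}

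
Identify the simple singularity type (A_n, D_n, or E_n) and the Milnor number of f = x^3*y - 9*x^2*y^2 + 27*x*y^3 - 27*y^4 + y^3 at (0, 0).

Type E_{7}, Milnor number mu = 7.

The Hessian of f at 0 has rank 0. Corank 2; j^3 = y^3 is a perfect cube, so E-series; the 4-jet and mu = 7 give E_7.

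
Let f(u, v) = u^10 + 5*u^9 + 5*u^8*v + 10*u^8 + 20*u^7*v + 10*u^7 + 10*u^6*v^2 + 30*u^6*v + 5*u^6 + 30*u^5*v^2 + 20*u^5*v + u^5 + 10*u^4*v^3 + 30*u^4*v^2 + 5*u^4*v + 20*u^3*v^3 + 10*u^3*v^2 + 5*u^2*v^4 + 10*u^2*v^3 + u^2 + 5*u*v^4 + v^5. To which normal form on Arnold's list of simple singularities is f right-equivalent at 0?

A_4

The Hessian of f at 0 is [[2, 0], [0, 0]] with rank 1, so corank 1. A Groebner basis of the Jacobian ideal J(f) in C{u,v} is {v^4, u}; counting standard monomials gives mu = 4. Corank 1: A-series; mu = 4 gives A_4.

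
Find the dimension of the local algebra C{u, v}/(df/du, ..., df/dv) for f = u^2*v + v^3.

The Hessian of f at 0 has rank 0. Corank 2; j^3 = v*(u^2 + v^2) splits into three distinct lines over C (the quadratic factor has nonzero discriminant), so D_4.

4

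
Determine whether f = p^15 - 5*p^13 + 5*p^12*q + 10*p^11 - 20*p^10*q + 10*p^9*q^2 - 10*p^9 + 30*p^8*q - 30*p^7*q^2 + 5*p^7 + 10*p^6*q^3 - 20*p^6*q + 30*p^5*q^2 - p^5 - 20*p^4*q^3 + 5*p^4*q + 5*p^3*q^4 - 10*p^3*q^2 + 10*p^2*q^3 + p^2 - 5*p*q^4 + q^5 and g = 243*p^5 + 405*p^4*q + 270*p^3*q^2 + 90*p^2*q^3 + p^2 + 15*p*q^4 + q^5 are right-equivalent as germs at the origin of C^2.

Yes.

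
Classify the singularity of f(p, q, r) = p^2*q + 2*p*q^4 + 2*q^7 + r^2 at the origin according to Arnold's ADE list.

The Hessian of f at 0 has rank 1. Corank 2; j^3 = p^2*q has shape L^2 M (L != M), so D-series; mu = 8 gives D_8.

D8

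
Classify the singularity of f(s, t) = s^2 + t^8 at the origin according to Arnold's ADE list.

A7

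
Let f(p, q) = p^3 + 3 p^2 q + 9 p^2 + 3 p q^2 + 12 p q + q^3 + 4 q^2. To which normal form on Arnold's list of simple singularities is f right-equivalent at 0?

The Hessian of f at 0 has rank 1. Corank 1: A-series; mu = 2 gives A_2.

A_2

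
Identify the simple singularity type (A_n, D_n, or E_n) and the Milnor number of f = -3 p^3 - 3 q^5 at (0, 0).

The Hessian of f at 0 is [[0, 0], [0, 0]] with rank 0, so corank 2. A Groebner basis of the Jacobian ideal J(f) in C{p,q} is {q^4, p^2}; counting standard monomials gives mu = 8. Corank 2; j^3 = -3*p^3 is a perfect cube, so E-series; the 5-jet and mu = 8 give E_8.

Type E_8, Milnor number mu = 8.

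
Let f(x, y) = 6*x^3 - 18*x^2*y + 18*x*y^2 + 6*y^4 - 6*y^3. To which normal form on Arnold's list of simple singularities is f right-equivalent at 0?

The Hessian of f at 0 has rank 0. Corank 2; j^3 = 6*(x - y)^3 is a perfect cube, so E-series; the 4-jet and mu = 6 give E_6.

E_{6}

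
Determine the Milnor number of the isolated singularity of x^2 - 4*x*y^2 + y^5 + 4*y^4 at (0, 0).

4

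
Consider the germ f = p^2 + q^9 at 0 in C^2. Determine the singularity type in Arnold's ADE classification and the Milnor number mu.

Type A_8, Milnor number mu = 8.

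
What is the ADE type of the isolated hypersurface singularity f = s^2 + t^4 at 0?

A_3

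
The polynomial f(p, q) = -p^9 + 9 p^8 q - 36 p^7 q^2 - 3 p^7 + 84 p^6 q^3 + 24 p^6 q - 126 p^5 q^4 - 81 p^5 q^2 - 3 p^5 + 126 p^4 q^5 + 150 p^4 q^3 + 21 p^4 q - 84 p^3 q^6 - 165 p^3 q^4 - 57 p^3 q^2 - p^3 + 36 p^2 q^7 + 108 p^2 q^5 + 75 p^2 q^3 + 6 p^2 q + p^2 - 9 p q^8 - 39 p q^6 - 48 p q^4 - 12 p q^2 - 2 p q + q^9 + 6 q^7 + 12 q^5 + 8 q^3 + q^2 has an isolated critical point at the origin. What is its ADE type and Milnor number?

Type A_2, Milnor number mu = 2.

The Hessian of f at 0 is [[2, -2], [-2, 2]] with rank 1, so corank 1. A Groebner basis of the Jacobian ideal J(f) in C{p,q} is {q^2, p - q}; counting standard monomials gives mu = 2. Corank 1: A-series; mu = 2 gives A_2.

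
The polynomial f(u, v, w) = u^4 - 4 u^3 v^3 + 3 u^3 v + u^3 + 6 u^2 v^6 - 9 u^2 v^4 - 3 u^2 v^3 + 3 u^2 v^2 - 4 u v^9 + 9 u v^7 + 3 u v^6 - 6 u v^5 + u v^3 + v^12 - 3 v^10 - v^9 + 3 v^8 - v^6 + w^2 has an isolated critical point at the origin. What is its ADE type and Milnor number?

The Hessian of f at 0 has rank 1. Corank 2; j^3 = u^3 is a perfect cube, so E-series; the 4-jet and mu = 7 give E_7.

Type E_7, Milnor number mu = 7.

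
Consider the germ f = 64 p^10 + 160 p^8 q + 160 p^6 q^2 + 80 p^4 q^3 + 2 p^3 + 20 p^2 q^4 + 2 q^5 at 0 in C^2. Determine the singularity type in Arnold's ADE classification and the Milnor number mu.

Type E_8, Milnor number mu = 8.

The Hessian of f at 0 has rank 0. Corank 2; j^3 = 2*p^3 is a perfect cube, so E-series; the 5-jet and mu = 8 give E_8.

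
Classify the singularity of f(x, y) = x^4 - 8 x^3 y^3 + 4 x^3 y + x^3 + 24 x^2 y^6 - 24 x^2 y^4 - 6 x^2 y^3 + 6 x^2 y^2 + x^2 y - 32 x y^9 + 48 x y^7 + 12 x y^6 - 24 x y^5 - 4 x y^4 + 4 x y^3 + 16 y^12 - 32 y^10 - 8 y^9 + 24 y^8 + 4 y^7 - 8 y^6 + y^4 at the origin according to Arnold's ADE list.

The Hessian of f at 0 is [[0, 0], [0, 0]] with rank 0, so corank 2. A Groebner basis of the Jacobian ideal J(f) in C{x,y} is {x*y^2, -x*y/4 + y^3, x^2 + x*y}; counting standard monomials gives mu = 5. Corank 2; j^3 = x^2*(x + y) has shape L^2 M (L != M), so D-series; mu = 5 gives D_5.

D_{5}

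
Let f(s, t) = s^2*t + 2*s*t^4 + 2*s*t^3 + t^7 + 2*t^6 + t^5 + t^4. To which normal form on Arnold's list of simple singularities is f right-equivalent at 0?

D_{5}

The Hessian of f at 0 has rank 0. Corank 2; j^3 = s^2*t has shape L^2 M (L != M), so D-series; mu = 5 gives D_5.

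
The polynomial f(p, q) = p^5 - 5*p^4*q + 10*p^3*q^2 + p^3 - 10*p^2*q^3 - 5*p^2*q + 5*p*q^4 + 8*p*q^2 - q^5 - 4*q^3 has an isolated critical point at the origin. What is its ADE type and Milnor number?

Type D_{6}, Milnor number mu = 6.

The Hessian of f at 0 is [[0, 0], [0, 0]] with rank 0, so corank 2. A Groebner basis of the Jacobian ideal J(f) in C{p,q} is {-p*q/5 + q^4 + 2*q^2/5, p*q^2 - 2*q^3, p^2 - 3*p*q + 2*q^2}; counting standard monomials gives mu = 6. Corank 2; j^3 = (p - 2*q)^2*(p - q) has shape L^2 M (L != M), so D-series; mu = 6 gives D_6.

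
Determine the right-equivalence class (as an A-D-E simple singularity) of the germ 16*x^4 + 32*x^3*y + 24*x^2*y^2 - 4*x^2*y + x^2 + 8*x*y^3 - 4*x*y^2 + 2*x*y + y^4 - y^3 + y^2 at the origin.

A_2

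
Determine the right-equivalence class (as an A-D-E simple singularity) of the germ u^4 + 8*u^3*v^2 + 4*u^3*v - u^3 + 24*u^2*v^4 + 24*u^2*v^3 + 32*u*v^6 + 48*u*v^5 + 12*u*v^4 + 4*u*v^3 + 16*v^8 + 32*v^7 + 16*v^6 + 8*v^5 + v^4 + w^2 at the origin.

E_{6}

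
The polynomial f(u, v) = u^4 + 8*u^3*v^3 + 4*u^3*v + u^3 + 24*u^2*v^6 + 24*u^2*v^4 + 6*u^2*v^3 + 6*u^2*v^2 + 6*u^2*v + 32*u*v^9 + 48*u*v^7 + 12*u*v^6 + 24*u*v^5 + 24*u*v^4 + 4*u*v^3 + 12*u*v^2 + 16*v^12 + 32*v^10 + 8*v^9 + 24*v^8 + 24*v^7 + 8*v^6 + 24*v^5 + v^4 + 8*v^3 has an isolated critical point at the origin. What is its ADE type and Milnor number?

Type E_{6}, Milnor number mu = 6.

The Hessian of f at 0 has rank 0. Corank 2; j^3 = (u + 2*v)^3 is a perfect cube, so E-series; the 4-jet and mu = 6 give E_6.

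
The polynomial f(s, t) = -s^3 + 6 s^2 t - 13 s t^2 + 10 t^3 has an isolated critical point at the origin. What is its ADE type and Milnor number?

The Hessian of f at 0 has rank 0. Corank 2; j^3 = -(s - 2*t)*(s^2 - 4*s*t + 5*t^2) splits into three distinct lines over C (the quadratic factor has nonzero discriminant), so D_4.

Type D_{4}, Milnor number mu = 4.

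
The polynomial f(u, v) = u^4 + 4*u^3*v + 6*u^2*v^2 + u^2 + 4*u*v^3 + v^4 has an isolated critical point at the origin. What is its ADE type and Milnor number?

Type A3, Milnor number mu = 3.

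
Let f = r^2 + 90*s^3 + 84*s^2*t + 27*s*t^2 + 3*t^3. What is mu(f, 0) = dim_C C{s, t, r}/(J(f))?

4

The Hessian of f at 0 has rank 1. Corank 2; j^3 = 3*(3*s + t)*(10*s^2 + 6*s*t + t^2) splits into three distinct lines over C (the quadratic factor has nonzero discriminant), so D_4.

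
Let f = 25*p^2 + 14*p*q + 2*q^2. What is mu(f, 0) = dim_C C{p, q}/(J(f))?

1

The Hessian of f at 0 is [[50, 14], [14, 4]] with rank 2, so corank 0. A Groebner basis of the Jacobian ideal J(f) in C{p,q} is {p, q}; counting standard monomials gives mu = 1. Corank 0: nondegenerate Morse point, so A_1.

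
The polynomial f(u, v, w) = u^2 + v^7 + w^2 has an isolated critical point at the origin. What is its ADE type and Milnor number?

The Hessian of f at 0 has rank 2. Corank 1: A-series; mu = 6 gives A_6.

Type A_6, Milnor number mu = 6.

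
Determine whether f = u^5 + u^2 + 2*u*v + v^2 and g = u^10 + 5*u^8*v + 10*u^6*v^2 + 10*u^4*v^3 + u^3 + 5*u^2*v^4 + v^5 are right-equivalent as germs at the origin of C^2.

No.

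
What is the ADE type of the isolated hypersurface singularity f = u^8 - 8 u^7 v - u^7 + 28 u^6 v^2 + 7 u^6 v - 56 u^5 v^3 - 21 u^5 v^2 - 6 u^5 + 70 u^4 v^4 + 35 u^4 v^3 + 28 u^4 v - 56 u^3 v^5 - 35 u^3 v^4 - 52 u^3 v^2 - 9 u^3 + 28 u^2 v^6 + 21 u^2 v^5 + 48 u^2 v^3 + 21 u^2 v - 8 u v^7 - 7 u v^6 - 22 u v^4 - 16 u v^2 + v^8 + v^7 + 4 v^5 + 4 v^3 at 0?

D9

The Hessian of f at 0 has rank 0. Corank 2; j^3 = -(u - v)*(3*u - 2*v)^2 has shape L^2 M (L != M), so D-series; mu = 9 gives D_9.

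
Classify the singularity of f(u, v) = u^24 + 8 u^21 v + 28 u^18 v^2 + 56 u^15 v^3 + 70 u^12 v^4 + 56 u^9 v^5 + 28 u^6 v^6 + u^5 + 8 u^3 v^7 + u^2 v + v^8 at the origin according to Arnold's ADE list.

The Hessian of f at 0 is [[0, 0], [0, 0]] with rank 0, so corank 2. A Groebner basis of the Jacobian ideal J(f) in C{u,v} is {u^2/8 + v^7, u^3, u*v}; counting standard monomials gives mu = 9. Corank 2; j^3 = u^2*v has shape L^2 M (L != M), so D-series; mu = 9 gives D_9.

D9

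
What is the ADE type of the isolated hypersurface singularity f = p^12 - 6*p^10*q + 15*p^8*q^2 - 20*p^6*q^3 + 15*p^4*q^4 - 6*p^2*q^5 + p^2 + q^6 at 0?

The Hessian of f at 0 is [[2, 0], [0, 0]] with rank 1, so corank 1. A Groebner basis of the Jacobian ideal J(f) in C{p,q} is {q^5, p}; counting standard monomials gives mu = 5. Corank 1: A-series; mu = 5 gives A_5.

A5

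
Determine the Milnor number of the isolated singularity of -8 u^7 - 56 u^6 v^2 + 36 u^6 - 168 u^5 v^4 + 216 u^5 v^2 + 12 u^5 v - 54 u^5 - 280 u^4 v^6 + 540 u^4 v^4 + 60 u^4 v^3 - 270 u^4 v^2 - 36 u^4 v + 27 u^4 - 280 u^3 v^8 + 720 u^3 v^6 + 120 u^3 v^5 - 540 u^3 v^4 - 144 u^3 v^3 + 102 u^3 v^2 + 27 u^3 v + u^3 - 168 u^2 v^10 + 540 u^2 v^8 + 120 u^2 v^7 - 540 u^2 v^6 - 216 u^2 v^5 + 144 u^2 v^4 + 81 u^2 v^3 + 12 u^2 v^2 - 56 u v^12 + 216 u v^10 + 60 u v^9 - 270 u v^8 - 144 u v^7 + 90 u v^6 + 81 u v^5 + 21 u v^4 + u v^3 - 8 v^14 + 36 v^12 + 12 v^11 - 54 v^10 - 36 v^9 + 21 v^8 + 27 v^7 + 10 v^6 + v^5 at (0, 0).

The Hessian of f at 0 is [[0, 0], [0, 0]] with rank 0, so corank 2. A Groebner basis of the Jacobian ideal J(f) in C{u,v} is {u^2/6 + v^4 + v^3/18, u^3, u^2*v - u^2/18 - v^3/54, u^2/6 + u*v^2 + v^3/18}; counting standard monomials gives mu = 7. Corank 2; j^3 = u^3 is a perfect cube, so E-series; the 4-jet and mu = 7 give E_7.

7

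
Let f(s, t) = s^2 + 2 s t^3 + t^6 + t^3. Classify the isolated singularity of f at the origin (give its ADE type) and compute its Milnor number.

The Hessian of f at 0 has rank 1. Corank 1: A-series; mu = 2 gives A_2.

Type A_2, Milnor number mu = 2.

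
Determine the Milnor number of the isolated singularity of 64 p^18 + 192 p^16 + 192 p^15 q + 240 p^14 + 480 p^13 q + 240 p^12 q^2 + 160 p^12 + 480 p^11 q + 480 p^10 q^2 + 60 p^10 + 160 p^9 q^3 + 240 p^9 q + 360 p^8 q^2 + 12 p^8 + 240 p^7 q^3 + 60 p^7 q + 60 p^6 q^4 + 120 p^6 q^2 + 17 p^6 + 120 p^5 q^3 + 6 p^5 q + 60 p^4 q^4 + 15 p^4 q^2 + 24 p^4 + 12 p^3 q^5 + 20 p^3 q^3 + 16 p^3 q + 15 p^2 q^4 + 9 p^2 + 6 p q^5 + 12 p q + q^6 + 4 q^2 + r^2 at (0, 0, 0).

5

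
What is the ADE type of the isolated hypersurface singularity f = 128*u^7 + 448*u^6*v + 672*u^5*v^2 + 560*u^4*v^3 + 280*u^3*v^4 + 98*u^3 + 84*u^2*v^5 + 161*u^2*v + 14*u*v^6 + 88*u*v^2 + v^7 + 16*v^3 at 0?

D8

The Hessian of f at 0 has rank 0. Corank 2; j^3 = (2*u + v)*(7*u + 4*v)^2 has shape L^2 M (L != M), so D-series; mu = 8 gives D_8.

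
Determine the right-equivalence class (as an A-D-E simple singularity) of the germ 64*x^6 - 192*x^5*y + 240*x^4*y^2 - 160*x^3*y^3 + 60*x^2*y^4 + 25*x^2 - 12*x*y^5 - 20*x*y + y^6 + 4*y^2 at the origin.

A5

The Hessian of f at 0 is [[50, -20], [-20, 8]] with rank 1, so corank 1. A Groebner basis of the Jacobian ideal J(f) in C{x,y} is {y^5, x - 2*y/5}; counting standard monomials gives mu = 5. Corank 1: A-series; mu = 5 gives A_5.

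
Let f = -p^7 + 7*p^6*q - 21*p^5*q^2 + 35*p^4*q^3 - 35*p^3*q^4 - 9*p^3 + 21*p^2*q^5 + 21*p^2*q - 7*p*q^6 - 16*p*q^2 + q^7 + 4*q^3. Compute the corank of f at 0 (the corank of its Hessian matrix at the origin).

2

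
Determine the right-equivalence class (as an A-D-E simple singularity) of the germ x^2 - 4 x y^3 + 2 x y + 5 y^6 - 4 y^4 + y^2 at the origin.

A5

The Hessian of f at 0 has rank 1. Corank 1: A-series; mu = 5 gives A_5.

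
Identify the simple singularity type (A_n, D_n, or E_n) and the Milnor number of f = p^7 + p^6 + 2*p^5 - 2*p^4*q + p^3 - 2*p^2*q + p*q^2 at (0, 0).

Type D_7, Milnor number mu = 7.

The Hessian of f at 0 has rank 0. Corank 2; j^3 = p*(p - q)^2 has shape L^2 M (L != M), so D-series; mu = 7 gives D_7.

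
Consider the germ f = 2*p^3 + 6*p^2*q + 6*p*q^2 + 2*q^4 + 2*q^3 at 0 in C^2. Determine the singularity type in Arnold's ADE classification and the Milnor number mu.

Type E_{6}, Milnor number mu = 6.

The Hessian of f at 0 is [[0, 0], [0, 0]] with rank 0, so corank 2. A Groebner basis of the Jacobian ideal J(f) in C{p,q} is {q^3, p^2 + 2*p*q + q^2}; counting standard monomials gives mu = 6. Corank 2; j^3 = 2*(p + q)^3 is a perfect cube, so E-series; the 4-jet and mu = 6 give E_6.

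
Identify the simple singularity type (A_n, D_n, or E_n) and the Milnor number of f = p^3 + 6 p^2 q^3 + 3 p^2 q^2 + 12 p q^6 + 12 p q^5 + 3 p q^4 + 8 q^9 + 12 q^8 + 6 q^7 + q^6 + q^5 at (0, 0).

Type E8, Milnor number mu = 8.

The Hessian of f at 0 is [[0, 0], [0, 0]] with rank 0, so corank 2. A Groebner basis of the Jacobian ideal J(f) in C{p,q} is {p^2/4 + p*q^3 + p*q^2/2, q^4, p^3, p^2*q - p^2/2 - p*q^2}; counting standard monomials gives mu = 8. Corank 2; j^3 = p^3 is a perfect cube, so E-series; the 5-jet and mu = 8 give E_8.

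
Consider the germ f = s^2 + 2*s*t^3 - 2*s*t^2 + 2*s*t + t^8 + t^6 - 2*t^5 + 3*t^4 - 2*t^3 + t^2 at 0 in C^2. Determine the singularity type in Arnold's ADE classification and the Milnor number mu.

Type A_{7}, Milnor number mu = 7.

The Hessian of f at 0 has rank 1. Corank 1: A-series; mu = 7 gives A_7.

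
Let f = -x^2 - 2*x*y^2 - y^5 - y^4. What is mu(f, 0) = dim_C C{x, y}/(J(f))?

The Hessian of f at 0 has rank 1. Corank 1: A-series; mu = 4 gives A_4.

4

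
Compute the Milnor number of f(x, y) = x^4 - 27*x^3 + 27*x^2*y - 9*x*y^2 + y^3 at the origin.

6

The Hessian of f at 0 is [[0, 0], [0, 0]] with rank 0, so corank 2. A Groebner basis of the Jacobian ideal J(f) in C{x,y} is {y^4, x*y^2 - 2*y^3/9, x^2 - 2*x*y/3 + y^2/9}; counting standard monomials gives mu = 6. Corank 2; j^3 = -(3*x - y)^3 is a perfect cube, so E-series; the 4-jet and mu = 6 give E_6.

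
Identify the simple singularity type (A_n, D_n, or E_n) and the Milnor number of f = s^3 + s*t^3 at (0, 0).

Type E_{7}, Milnor number mu = 7.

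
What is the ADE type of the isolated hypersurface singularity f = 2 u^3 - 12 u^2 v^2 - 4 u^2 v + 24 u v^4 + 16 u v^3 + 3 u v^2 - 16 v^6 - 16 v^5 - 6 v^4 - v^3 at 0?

The Hessian of f at 0 has rank 0. Corank 2; j^3 = (u - v)*(2*u^2 - 2*u*v + v^2) splits into three distinct lines over C (the quadratic factor has nonzero discriminant), so D_4.

D4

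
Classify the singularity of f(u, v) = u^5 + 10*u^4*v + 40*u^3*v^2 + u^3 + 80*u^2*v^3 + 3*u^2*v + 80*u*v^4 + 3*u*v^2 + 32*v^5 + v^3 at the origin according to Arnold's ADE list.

The Hessian of f at 0 is [[0, 0], [0, 0]] with rank 0, so corank 2. A Groebner basis of the Jacobian ideal J(f) in C{u,v} is {v^5, u*v^3 + 5*v^4/4, u^2 + 2*u*v + v^2}; counting standard monomials gives mu = 8. Corank 2; j^3 = (u + v)^3 is a perfect cube, so E-series; the 5-jet and mu = 8 give E_8.

E8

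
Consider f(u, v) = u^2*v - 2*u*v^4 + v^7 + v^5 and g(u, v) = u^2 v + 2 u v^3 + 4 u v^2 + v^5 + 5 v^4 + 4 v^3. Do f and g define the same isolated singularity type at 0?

The Hessian of f at 0 is [[0, 0], [0, 0]] with rank 0, so corank 2. A Groebner basis of the Jacobian ideal J(f) in C{u,v} is {-u*v + v^4, u*v^2, u^2 + 5*u*v}; counting standard monomials gives mu = 6. Corank 2; j^3 = u^2*v has shape L^2 M (L != M), so D-series; mu = 6 gives D_6. The Hessian of g at 0 is [[0, 0], [0, 0]] with rank 0, so corank 2. A Groebner basis of the Jacobian ideal J(g) in C{u,v} is {u*v^2 - 2*u*v - 4*v^2, u*v + v^3 + 2*v^2, u^2 - 4*v^2}; counting standard monomials gives mu = 5. Corank 2; j^3 = v*(u + 2*v)^2 has shape L^2 M (L != M), so D-series; mu = 5 gives D_5. f is D_6 but g is D_5, hence not right-equivalent.

No.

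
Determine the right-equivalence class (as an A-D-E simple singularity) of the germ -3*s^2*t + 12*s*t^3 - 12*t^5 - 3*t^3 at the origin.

D_{4}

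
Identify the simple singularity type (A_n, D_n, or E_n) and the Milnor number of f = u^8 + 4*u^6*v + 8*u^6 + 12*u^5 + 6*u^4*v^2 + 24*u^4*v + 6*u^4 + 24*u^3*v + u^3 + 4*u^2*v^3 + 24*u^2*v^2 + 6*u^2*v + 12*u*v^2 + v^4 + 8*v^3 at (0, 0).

Type E6, Milnor number mu = 6.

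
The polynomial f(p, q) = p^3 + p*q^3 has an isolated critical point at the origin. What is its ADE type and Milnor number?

The Hessian of f at 0 has rank 0. Corank 2; j^3 = p^3 is a perfect cube, so E-series; the 4-jet and mu = 7 give E_7.

Type E7, Milnor number mu = 7.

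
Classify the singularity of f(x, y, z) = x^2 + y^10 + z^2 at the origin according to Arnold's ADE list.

A_9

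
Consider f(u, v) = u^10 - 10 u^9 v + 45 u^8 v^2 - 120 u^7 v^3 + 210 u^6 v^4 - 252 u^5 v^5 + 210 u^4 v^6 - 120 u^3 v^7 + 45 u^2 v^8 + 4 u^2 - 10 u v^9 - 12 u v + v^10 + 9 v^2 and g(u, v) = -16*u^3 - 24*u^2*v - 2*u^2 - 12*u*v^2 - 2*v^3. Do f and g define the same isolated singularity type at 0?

No.

The Hessian of f at 0 has rank 1. Corank 1: A-series; mu = 9 gives A_9. The Hessian of g at 0 has rank 1. Corank 1: A-series; mu = 2 gives A_2. f is A_9 but g is A_2, hence not right-equivalent.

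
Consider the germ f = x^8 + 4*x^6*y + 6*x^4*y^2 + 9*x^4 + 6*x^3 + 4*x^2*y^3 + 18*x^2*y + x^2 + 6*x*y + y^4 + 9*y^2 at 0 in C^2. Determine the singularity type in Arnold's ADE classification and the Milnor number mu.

Type A_3, Milnor number mu = 3.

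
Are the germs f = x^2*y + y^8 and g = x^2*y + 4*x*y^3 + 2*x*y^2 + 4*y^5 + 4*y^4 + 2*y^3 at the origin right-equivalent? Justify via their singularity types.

The Hessian of f at 0 has rank 0. Corank 2; j^3 = x^2*y has shape L^2 M (L != M), so D-series; mu = 9 gives D_9. The Hessian of g at 0 has rank 0. Corank 2; j^3 = y*(x^2 + 2*x*y + 2*y^2) splits into three distinct lines over C (the quadratic factor has nonzero discriminant), so D_4. f is D_9 but g is D_4, hence not right-equivalent.

No.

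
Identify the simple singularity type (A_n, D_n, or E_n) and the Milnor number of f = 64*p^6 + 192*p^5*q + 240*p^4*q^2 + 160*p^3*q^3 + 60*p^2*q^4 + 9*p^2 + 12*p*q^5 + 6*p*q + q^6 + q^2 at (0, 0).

Type A5, Milnor number mu = 5.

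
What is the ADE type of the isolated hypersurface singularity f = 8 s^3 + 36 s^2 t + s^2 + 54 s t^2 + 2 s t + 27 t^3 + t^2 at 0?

A_{2}

The Hessian of f at 0 has rank 1. Corank 1: A-series; mu = 2 gives A_2.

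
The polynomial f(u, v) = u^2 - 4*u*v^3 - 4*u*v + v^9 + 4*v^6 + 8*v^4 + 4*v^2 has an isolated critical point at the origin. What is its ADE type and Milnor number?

The Hessian of f at 0 has rank 1. Corank 1: A-series; mu = 8 gives A_8.

Type A8, Milnor number mu = 8.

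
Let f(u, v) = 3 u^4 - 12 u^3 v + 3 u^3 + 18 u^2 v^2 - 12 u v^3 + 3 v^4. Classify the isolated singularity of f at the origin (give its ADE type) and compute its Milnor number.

The Hessian of f at 0 has rank 0. Corank 2; j^3 = 3*u^3 is a perfect cube, so E-series; the 4-jet and mu = 6 give E_6.

Type E_{6}, Milnor number mu = 6.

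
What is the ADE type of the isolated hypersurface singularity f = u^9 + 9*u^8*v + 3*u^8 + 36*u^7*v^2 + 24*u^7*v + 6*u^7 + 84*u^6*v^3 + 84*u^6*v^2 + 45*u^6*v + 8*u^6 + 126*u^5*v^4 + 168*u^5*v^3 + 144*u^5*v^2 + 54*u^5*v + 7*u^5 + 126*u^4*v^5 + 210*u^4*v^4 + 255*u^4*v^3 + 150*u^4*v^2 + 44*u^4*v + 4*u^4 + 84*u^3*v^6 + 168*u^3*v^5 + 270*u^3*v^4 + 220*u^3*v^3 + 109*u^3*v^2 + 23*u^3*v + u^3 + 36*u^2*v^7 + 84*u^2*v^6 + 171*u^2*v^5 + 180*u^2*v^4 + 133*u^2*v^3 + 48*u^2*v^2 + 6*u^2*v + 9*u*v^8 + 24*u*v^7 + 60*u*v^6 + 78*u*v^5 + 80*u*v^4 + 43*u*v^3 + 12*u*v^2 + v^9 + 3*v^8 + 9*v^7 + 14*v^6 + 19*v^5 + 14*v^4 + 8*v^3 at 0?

E_{7}

The Hessian of f at 0 has rank 0. Corank 2; j^3 = (u + 2*v)^3 is a perfect cube, so E-series; the 4-jet and mu = 7 give E_7.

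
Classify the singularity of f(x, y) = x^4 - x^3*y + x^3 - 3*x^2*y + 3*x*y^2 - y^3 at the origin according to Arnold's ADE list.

The Hessian of f at 0 has rank 0. Corank 2; j^3 = (x - y)^3 is a perfect cube, so E-series; the 4-jet and mu = 7 give E_7.

E_7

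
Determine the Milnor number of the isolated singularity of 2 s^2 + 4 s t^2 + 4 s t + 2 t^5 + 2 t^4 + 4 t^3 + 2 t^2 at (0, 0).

4

The Hessian of f at 0 is [[4, 4], [4, 4]] with rank 1, so corank 1. A Groebner basis of the Jacobian ideal J(f) in C{s,t} is {s^2 + 2*s*t - s - t, s + t^2 + t}; counting standard monomials gives mu = 4. Corank 1: A-series; mu = 4 gives A_4.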